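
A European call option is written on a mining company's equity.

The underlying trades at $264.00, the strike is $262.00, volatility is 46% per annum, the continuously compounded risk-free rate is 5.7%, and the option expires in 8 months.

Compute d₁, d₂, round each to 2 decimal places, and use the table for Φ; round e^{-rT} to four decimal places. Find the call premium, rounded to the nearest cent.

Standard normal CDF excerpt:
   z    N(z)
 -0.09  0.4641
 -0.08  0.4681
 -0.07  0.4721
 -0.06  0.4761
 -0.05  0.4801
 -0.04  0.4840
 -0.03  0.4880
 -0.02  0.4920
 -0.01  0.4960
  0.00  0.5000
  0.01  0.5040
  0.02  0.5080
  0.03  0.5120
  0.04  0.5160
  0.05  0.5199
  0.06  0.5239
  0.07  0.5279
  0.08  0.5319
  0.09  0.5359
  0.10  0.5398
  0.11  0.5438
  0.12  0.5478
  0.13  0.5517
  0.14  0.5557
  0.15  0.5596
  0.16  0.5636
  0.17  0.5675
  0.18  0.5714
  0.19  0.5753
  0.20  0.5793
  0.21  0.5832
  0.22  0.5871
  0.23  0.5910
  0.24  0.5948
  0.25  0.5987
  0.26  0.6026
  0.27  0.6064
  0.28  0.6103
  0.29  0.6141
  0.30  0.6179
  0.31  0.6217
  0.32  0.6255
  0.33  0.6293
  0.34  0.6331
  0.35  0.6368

σ√T = 0.46 × 0.8165 = 0.3756
ln(S/K) + (r + σ²/2)T = ln(264/262) + (0.057 + 0.46²/2)·0.6667 = 0.0076 + 0.1085 = 0.1161
d₁ = 0.1161 / 0.3756 = 0.3092 → 0.31
d₂ = d₁ − σ√T = 0.3092 − 0.3756 = -0.0664 → -0.07
exp(−rT) = exp(−0.057·0.6667) = 0.9627
C = 264·N(0.31) − 262·0.9627·N(-0.07) = 264·0.6217 − 262·0.9627·0.4721 = 164.1288 − 119.0766 = 45.0522

$45.05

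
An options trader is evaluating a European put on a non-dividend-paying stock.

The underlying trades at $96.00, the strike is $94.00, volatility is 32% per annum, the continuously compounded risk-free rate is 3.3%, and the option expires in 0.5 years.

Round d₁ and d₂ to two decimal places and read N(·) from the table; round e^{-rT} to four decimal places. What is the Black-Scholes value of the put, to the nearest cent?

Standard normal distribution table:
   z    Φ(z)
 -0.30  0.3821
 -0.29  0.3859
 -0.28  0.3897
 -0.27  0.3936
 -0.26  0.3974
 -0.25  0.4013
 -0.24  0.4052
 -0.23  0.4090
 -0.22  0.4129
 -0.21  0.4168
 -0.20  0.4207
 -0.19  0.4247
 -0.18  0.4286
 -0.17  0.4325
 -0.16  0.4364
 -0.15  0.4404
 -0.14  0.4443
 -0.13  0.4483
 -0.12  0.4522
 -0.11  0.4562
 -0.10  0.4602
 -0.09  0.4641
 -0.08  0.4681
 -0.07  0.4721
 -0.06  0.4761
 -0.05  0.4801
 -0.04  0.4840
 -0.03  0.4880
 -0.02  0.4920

$6.98

T = 0.5;  σ√T = 0.2263
d₁ = [ln(96/94) + (0.033 + ½·0.32²)·0.5] / (σ√T) = (0.0211 + 0.0421) / 0.2263 = 0.2791 which rounds to 0.28
d₂ = 0.2791 − 0.2263 = 0.0528 which rounds to 0.05
e^(−rT) = e^(−0.033·0.5) = 0.9836
P = 94·0.9836·N(-0.05) − 96·N(-0.28) = 94·0.9836·0.4801 − 96·0.3897 = 44.3893 − 37.4112 = 6.9781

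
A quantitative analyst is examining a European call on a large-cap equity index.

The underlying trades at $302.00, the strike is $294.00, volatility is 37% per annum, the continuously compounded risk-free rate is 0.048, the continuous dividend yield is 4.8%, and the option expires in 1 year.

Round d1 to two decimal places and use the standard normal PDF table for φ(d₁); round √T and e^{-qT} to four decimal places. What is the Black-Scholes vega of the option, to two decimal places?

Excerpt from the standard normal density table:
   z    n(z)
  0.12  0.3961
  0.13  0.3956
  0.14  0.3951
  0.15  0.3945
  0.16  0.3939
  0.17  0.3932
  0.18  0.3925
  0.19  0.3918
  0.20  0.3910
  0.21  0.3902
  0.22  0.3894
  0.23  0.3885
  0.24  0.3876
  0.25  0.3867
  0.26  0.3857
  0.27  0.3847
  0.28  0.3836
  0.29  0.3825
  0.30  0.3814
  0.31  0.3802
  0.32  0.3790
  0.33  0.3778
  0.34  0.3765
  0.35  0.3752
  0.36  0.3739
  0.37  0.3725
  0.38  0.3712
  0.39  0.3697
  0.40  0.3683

σ√T = 0.37 × 1.0000 = 0.3700
d₁ = [ln(302/294) + (0.048 − 0.048 + 0.37²/2)·1] / 0.3700 = [0.0268 + 0.0684] / 0.3700 = 0.2576 ≈ 0.26
√T = √1 = 1.0000
φ(d₁) = φ(0.26) = 0.3857
exp(−qT) = exp(−0.048·1) = 0.9531
vega = S·exp(−qT)·φ(d₁)·√T = 302·0.9531·0.3857·1.0000 = 111.0184

111.02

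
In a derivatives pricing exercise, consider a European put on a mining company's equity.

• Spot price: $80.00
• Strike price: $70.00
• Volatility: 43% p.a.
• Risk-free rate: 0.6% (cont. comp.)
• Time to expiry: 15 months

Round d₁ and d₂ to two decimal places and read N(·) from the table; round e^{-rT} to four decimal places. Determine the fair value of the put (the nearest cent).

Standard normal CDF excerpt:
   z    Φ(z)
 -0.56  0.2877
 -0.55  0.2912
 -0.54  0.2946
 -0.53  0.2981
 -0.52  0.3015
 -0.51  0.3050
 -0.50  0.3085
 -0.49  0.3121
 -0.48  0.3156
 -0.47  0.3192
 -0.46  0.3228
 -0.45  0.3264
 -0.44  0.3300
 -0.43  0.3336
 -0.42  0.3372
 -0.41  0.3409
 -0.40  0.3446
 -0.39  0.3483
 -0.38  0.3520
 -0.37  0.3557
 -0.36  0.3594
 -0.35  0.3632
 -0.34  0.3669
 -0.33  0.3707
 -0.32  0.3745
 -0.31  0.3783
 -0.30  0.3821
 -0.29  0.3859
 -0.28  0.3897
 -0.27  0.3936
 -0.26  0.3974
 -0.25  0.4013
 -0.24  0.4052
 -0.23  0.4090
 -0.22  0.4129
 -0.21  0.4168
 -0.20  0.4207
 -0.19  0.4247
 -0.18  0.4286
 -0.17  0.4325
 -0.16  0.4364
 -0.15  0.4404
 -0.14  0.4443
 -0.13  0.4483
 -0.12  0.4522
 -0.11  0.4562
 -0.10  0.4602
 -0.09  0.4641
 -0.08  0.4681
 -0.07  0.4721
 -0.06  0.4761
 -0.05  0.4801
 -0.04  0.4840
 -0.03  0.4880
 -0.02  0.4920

σ√T = 0.43 × 1.1180 = 0.4808
d₁ = [ln(80/70) + (0.006 + ½·0.43²)·1.25] / (σ√T) = (0.1335 + 0.1231) / 0.4808 = 0.5337 ⇒ 0.53
d₂ = 0.5337 − 0.4808 = 0.0530 ⇒ 0.05
e^(−rT) = e^(−0.006·1.25) = 0.9925
N(−d₂) = N(-0.05) = 0.4801;  N(−d₁) = N(-0.53) = 0.2981
P = 70·0.9925·0.4801 − 80·0.2981 = 33.3549 − 23.8480 = 9.5069

$9.51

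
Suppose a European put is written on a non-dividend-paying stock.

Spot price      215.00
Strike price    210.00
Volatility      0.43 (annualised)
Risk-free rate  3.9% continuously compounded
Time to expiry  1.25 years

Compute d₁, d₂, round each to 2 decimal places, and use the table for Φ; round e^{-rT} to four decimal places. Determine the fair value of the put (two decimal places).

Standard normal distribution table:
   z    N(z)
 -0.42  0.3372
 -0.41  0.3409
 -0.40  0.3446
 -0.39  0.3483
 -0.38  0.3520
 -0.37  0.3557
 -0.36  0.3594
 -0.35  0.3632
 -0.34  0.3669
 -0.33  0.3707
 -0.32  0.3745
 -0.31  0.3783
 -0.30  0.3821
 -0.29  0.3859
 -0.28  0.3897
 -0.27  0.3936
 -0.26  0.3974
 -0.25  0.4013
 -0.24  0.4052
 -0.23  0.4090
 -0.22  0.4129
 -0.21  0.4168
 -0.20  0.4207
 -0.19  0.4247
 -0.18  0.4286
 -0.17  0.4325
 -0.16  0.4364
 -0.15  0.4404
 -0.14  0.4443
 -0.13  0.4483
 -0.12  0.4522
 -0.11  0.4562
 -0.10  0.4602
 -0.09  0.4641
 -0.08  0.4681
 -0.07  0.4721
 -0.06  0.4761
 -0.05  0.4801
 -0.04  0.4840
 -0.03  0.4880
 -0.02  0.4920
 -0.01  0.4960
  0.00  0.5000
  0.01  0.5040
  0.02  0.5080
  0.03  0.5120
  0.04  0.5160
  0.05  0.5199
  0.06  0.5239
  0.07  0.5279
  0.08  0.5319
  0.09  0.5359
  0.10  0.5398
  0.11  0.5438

32.30

σ√T = 0.43 × 1.1180 = 0.4808
d₁ = [ln(215/210) + (0.039 + 0.43²/2)·1.25] / 0.4808 = [0.0235 + 0.1643] / 0.4808 = 0.3907 ≈ 0.39
d₂ = d₁ − σ√T = 0.3907 − 0.4808 = -0.0900 ≈ -0.09
e^(−rT) = e^(−0.039·1.25) = 0.9524
P = 210·0.9524·N(0.09) − 215·N(-0.39) = 210·0.9524·0.5359 − 215·0.3483 = 107.1821 − 74.8845 = 32.2976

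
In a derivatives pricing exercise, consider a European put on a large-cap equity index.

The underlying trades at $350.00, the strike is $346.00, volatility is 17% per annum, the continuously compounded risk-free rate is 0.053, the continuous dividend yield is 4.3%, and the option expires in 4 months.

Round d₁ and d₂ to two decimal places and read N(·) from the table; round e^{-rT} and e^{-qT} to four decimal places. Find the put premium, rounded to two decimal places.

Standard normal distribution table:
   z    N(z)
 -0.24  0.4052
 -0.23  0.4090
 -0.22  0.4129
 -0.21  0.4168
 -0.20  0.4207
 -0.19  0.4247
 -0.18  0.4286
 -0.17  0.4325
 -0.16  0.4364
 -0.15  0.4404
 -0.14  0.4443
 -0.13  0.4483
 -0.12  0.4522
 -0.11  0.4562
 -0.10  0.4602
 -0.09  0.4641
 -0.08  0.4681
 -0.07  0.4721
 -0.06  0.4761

$11.29

σ√T = 0.17 × 0.5774 = 0.0981
d₁ = [ln(350/346) + (0.053 − 0.043 + 0.17²/2)·0.3333] / 0.0981 = [0.0115 + 0.0082] / 0.0981 = 0.2001 ⇒ 0.20
d₂ = d₁ − σ√T = 0.2001 − 0.0981 = 0.1020 ⇒ 0.10
exp(−qT) = exp(−0.043·0.3333) = 0.9858;  exp(−rT) = exp(−0.053·0.3333) = 0.9825
P = 346·0.9825·N(-0.10) − 350·0.9858·N(-0.20) = 346·0.9825·0.4602 − 350·0.9858·0.4207 = 156.4427 − 145.1541 = 11.2886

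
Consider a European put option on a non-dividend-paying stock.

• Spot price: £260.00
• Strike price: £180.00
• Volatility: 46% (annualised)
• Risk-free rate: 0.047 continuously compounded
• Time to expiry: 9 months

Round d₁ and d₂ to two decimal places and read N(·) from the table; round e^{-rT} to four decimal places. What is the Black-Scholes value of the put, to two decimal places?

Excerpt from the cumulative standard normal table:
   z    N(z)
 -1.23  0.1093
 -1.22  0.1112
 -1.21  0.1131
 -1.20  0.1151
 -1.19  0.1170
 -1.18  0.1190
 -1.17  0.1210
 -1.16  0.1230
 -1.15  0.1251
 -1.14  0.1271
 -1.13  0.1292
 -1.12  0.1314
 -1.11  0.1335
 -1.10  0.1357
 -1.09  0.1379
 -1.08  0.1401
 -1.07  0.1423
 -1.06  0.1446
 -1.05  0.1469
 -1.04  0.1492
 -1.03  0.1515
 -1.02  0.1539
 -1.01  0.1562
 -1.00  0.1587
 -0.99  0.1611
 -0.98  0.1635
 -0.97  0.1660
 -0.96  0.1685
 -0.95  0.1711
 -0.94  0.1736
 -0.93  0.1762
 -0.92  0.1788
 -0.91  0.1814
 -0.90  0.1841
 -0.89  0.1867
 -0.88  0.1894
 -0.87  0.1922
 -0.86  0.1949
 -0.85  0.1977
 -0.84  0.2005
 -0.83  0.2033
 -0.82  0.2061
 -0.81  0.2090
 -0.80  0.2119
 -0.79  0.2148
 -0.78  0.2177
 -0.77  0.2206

£6.91

T = 0.75;  σ√T = 0.3984
ln(S/K) + (r + σ²/2)T = ln(260/180) + (0.047 + 0.46²/2)·0.75 = 0.3677 + 0.1146 = 0.4823
d₁ = 0.4823 / 0.3984 = 1.2107 ⇒ 1.21
d₂ = d₁ − σ√T = 1.2107 − 0.3984 = 0.8124 ⇒ 0.81
exp(−rT) = exp(−0.047·0.75) = 0.9654
N(−d₂) = N(-0.81) = 0.2090;  N(−d₁) = N(-1.21) = 0.1131
P = 180·0.9654·0.2090 − 260·0.1131 = 36.3183 − 29.4060 = 6.9123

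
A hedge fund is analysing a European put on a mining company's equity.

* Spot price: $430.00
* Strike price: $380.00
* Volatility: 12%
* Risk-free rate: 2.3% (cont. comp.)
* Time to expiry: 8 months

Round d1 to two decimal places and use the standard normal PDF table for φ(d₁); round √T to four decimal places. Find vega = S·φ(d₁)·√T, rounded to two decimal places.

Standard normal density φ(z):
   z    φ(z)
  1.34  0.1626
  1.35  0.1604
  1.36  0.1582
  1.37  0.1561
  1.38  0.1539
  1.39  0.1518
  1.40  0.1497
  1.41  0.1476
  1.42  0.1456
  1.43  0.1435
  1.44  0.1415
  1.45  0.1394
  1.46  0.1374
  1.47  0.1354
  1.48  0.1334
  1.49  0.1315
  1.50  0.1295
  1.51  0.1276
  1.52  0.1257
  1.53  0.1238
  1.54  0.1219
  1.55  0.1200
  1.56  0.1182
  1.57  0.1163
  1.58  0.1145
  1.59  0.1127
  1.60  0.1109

47.54

σ√T = 0.12 × 0.8165 = 0.0980
d₁ = [ln(430/380) + (0.023 + ½·0.12²)·0.6667] / (σ√T) = (0.1236 + 0.0201) / 0.0980 = 1.4671 ≈ 1.47
√T = √0.6667 = 0.8165
φ(d₁) = φ(1.47) = 0.1354
vega = S·φ(d₁)·√T = 430·0.1354·0.8165 = 47.5383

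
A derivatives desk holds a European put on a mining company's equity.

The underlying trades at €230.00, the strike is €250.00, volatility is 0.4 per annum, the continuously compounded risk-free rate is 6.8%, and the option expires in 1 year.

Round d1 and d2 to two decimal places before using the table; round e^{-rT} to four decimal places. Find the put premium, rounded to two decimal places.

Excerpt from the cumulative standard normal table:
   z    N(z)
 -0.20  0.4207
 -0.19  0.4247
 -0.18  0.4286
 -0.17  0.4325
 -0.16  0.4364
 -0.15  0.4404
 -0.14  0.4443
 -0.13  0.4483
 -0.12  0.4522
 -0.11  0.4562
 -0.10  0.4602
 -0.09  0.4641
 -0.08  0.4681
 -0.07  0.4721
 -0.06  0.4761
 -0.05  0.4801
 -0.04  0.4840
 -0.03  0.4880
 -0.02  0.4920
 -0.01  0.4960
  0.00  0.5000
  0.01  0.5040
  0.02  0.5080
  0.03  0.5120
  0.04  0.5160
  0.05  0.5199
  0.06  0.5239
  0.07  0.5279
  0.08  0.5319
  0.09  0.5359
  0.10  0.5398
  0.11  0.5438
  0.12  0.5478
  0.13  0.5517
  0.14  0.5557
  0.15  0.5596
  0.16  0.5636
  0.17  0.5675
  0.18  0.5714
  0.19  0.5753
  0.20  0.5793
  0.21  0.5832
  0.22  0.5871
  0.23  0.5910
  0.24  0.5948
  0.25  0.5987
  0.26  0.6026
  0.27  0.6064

σ√T = 0.4 × 1.0000 = 0.4000
d₁ = [ln(230/250) + (0.068 + ½·0.4²)·1] / (σ√T) = (-0.0834 + 0.1480) / 0.4000 = 0.1615 which rounds to 0.16
d₂ = 0.1615 − 0.4000 = -0.2385 which rounds to -0.24
exp(−rT) = exp(−0.068·1) = 0.9343
P = 250·0.9343·N(0.24) − 230·N(-0.16) = 250·0.9343·0.5948 − 230·0.4364 = 138.9304 − 100.3720 = 38.5584

€38.56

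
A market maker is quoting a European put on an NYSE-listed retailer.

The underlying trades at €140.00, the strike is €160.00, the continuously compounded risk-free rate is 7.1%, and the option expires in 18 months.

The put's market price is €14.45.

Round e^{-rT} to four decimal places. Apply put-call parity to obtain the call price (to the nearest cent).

€10.61

e^(−rT) = e^(−0.071·1.5) = 0.8990
Put-call parity: C − P = S − K·e^(−rT) = 140 − 160·0.8990 = 140 − 143.8400 = -3.8400
C = P + (C − P) = 14.45 + (-3.8400) = 10.6100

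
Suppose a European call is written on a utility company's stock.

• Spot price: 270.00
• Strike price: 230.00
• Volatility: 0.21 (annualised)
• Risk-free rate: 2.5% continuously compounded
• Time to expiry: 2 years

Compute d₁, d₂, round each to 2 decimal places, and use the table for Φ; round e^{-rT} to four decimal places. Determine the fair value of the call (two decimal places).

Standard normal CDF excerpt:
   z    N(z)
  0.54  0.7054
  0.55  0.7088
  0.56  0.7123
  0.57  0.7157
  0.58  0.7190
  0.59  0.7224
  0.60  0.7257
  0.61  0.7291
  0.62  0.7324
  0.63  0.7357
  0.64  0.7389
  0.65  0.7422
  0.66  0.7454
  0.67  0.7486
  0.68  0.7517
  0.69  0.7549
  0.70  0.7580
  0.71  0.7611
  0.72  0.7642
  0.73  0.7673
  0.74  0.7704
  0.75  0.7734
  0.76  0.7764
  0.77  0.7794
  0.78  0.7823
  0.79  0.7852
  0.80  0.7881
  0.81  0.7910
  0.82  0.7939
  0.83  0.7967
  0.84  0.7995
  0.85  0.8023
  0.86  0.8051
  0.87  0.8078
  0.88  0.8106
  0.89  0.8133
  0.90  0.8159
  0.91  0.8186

61.54

T = 2;  σ√T = 0.2970
d₁ = [ln(270/230) + (0.025 + 0.21²/2)·2] / 0.2970 = [0.1603 + 0.0941] / 0.2970 = 0.8568 which rounds to 0.86
d₂ = d₁ − σ√T = 0.8568 − 0.2970 = 0.5598 which rounds to 0.56
e^(−rT) = e^(−0.025·2) = 0.9512
N(d₁) = N(0.86) = 0.8051;  N(d₂) = N(0.56) = 0.7123
C = 270·0.8051 − 230·0.9512·0.7123 = 217.3770 − 155.8341 = 61.5429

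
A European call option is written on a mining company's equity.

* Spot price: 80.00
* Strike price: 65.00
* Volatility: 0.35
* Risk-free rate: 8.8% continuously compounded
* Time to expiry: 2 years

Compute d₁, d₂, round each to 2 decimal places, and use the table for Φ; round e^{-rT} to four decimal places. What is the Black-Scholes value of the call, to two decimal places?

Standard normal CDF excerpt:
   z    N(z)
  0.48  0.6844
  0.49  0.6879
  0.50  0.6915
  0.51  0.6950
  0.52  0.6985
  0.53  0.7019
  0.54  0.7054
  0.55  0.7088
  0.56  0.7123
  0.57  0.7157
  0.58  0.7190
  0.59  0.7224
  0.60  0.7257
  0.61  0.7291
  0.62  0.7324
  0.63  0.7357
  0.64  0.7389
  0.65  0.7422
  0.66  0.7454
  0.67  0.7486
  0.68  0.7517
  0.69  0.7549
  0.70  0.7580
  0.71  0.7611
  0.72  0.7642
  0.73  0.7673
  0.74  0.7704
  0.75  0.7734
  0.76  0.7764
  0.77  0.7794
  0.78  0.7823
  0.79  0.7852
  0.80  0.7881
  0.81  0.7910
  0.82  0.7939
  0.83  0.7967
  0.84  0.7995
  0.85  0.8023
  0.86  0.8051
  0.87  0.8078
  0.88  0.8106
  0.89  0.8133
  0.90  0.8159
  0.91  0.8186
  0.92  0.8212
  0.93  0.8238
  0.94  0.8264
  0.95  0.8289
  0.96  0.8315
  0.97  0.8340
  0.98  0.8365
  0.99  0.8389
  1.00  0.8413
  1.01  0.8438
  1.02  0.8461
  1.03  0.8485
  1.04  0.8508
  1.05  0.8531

29.43

σ√T = 0.35·√2 = 0.4950
d₁ = [ln(80/65) + (0.088 + 0.35²/2)·2] / 0.4950 = [0.2076 + 0.2985] / 0.4950 = 1.0226 which rounds to 1.02
d₂ = d₁ − σ√T = 1.0226 − 0.4950 = 0.5276 which rounds to 0.53
exp(−rT) = exp(−0.088·2) = 0.8386
N(d₁) = N(1.02) = 0.8461;  N(d₂) = N(0.53) = 0.7019
C = 80·0.8461 − 65·0.8386·0.7019 = 67.6880 − 38.2599 = 29.4281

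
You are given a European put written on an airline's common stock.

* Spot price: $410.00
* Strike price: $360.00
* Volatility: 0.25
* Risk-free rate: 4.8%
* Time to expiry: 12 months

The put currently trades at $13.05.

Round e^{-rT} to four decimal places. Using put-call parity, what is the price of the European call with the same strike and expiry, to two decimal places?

e^(−rT) = e^(−0.048·1) = 0.9531
Put-call parity: C − P = S − K·e^(−rT) = 410 − 360·0.9531 = 410 − 343.1160 = 66.8840
C = P + (C − P) = 13.05 + (66.8840) = 79.9340

$79.93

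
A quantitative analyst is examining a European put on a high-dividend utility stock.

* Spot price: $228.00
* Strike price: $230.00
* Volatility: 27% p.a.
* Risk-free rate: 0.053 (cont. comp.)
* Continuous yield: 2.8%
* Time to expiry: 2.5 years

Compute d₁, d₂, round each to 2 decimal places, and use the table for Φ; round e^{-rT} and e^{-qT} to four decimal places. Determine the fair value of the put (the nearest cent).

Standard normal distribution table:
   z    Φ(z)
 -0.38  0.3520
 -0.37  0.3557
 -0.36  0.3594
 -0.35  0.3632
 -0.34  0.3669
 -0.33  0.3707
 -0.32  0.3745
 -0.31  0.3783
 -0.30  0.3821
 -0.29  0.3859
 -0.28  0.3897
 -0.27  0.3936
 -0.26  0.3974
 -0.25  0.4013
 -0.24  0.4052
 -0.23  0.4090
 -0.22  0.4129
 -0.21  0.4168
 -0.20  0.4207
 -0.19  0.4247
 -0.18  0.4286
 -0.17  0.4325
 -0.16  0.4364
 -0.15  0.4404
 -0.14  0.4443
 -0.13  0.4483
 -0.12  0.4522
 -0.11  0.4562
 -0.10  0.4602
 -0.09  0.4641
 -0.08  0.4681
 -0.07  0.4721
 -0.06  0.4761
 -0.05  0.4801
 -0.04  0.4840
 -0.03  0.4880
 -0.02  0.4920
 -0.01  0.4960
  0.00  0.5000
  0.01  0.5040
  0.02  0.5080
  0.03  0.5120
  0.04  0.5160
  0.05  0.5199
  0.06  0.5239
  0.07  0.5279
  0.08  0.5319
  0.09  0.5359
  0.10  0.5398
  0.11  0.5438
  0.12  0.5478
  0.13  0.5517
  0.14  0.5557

$29.96

T = 2.5;  σ√T = 0.4269
d₁ = [ln(228/230) + (0.053 − 0.028 + 0.27²/2)·2.5] / 0.4269 = [-0.0087 + 0.1536] / 0.4269 = 0.3394 → 0.34
d₂ = d₁ − σ√T = 0.3394 − 0.4269 = -0.0875 → -0.09
e^(−qT) = e^(−0.028·2.5) = 0.9324;  e^(−rT) = e^(−0.053·2.5) = 0.8759
N(−d₂) = N(0.09) = 0.5359;  N(−d₁) = N(-0.34) = 0.3669
P = 230·0.8759·0.5359 − 228·0.9324·0.3669 = 107.9608 − 77.9982 = 29.9626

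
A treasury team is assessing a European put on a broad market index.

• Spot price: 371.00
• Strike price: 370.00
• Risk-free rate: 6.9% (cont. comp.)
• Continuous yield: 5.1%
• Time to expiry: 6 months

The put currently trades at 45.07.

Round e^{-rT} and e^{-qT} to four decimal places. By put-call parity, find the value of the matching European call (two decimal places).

49.26

exp(−qT) = exp(−0.051·0.5) = 0.9748;  exp(−rT) = exp(−0.069·0.5) = 0.9661
Put-call parity: C − P = S·e^(−qT) − K·e^(−rT) = 371·0.9748 − 370·0.9661 = 361.6508 − 357.4570 = 4.1938
C = P + (C − P) = 45.07 + (4.1938) = 49.2638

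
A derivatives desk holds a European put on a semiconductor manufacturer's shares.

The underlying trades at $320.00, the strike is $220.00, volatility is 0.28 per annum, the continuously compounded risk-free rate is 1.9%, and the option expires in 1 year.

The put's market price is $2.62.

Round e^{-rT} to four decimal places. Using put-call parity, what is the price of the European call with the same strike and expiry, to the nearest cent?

e^(−rT) = e^(−0.019·1) = 0.9812
Put-call parity: C − P = S − K·e^(−rT) = 320 − 220·0.9812 = 320 − 215.8640 = 104.1360
C = P + (C − P) = 2.62 + (104.1360) = 106.7560

$106.76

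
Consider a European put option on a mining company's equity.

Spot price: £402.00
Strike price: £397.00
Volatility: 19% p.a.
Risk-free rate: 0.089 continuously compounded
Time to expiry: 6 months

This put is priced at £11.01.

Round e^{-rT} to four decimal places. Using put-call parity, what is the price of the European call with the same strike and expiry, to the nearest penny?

£33.28

e^(−rT) = e^(−0.089·0.5) = 0.9565
Put-call parity: C − P = S − K·e^(−rT) = 402 − 397·0.9565 = 402 − 379.7305 = 22.2695
C = P + (C − P) = 11.01 + (22.2695) = 33.2795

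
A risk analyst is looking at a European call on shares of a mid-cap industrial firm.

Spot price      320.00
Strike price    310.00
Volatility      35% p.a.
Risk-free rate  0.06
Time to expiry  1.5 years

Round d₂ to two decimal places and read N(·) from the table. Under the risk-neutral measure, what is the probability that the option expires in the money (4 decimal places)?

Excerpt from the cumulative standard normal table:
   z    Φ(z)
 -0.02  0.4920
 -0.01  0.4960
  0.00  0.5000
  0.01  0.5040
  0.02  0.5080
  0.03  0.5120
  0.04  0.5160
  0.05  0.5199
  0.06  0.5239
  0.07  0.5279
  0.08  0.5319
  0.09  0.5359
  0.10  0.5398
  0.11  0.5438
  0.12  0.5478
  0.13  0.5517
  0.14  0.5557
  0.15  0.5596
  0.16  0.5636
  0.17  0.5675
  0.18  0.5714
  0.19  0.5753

0.5279

σ√T = 0.35·√1.5 = 0.4287
d₁ = [ln(320/310) + (0.06 + ½·0.35²)·1.5] / (σ√T) = (0.0317 + 0.1819) / 0.4287 = 0.4984 ⇒ 0.50
d₂ = 0.4984 − 0.4287 = 0.0697 ⇒ 0.07
Risk-neutral Pr[S_T > K] = N(d₂) = N(0.07) = 0.5279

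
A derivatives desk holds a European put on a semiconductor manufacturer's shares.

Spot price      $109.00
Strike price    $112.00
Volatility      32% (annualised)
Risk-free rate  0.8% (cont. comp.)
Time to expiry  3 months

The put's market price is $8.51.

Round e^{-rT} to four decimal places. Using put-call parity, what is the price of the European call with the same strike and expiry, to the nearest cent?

$5.73

e^(−rT) = e^(−0.008·0.25) = 0.9980
Put-call parity: C − P = S − K·e^(−rT) = 109 − 112·0.9980 = 109 − 111.7760 = -2.7760
C = P + (C − P) = 8.51 + (-2.7760) = 5.7340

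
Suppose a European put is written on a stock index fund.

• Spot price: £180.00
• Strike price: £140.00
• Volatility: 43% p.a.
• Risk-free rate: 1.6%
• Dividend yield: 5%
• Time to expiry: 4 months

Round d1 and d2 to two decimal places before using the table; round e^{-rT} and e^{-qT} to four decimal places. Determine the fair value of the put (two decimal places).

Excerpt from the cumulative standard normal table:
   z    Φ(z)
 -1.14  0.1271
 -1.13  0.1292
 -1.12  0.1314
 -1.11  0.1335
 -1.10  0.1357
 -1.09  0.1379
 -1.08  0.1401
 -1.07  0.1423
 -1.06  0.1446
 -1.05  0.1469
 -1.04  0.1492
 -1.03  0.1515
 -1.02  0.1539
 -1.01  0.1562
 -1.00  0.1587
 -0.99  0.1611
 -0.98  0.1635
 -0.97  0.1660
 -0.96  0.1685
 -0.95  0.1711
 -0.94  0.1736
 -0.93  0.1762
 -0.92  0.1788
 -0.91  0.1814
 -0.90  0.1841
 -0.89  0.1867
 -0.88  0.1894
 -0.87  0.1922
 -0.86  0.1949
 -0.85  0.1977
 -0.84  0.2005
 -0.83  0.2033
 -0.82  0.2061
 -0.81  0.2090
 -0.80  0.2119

£3.51

T = 0.3333;  σ√T = 0.2483
d₁ = [ln(180/140) + (0.016 − 0.05 + 0.43²/2)·0.3333] / 0.2483 = [0.2513 + 0.0195] / 0.2483 = 1.0908 → 1.09
d₂ = d₁ − σ√T = 1.0908 − 0.2483 = 0.8425 → 0.84
exp(−qT) = exp(−0.05·0.3333) = 0.9835;  exp(−rT) = exp(−0.016·0.3333) = 0.9947
N(−d₂) = N(-0.84) = 0.2005;  N(−d₁) = N(-1.09) = 0.1379
P = 140·0.9947·0.2005 − 180·0.9835·0.1379 = 27.9212 − 24.4124 = 3.5088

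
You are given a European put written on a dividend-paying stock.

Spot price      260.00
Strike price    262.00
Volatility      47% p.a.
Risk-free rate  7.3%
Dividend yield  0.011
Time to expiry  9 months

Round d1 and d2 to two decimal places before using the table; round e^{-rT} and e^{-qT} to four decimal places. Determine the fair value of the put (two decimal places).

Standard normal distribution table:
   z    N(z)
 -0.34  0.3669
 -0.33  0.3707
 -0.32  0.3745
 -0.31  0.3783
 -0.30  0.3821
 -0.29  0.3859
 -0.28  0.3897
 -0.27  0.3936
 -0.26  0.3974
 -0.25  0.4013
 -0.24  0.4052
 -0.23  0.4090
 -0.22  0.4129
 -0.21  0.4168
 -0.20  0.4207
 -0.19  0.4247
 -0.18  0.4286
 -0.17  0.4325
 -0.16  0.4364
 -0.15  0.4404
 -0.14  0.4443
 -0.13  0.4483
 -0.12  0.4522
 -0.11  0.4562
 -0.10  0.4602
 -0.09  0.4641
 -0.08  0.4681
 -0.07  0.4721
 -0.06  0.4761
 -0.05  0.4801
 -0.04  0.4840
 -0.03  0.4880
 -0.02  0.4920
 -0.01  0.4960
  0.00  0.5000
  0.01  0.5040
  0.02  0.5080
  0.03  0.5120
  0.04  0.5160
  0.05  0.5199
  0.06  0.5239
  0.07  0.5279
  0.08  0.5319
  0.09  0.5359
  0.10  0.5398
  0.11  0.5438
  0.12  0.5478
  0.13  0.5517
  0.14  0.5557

36.35

σ√T = 0.47 × 0.8660 = 0.4070
d₁ = [ln(260/262) + (0.073 − 0.011 + 0.47²/2)·0.75] / 0.4070 = [-0.0077 + 0.1293] / 0.4070 = 0.2989 ⇒ 0.30
d₂ = d₁ − σ√T = 0.2989 − 0.4070 = -0.1081 ⇒ -0.11
e^(−qT) = e^(−0.011·0.75) = 0.9918;  e^(−rT) = e^(−0.073·0.75) = 0.9467
P = 262·0.9467·N(0.11) − 260·0.9918·N(-0.30) = 262·0.9467·0.5438 − 260·0.9918·0.3821 = 134.8817 − 98.5314 = 36.3503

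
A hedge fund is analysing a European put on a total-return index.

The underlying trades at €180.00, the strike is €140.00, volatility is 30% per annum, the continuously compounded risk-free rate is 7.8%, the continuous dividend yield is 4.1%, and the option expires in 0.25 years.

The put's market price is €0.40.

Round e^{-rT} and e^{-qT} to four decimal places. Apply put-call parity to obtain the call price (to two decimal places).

€41.27

e^(−qT) = e^(−0.041·0.25) = 0.9898;  e^(−rT) = e^(−0.078·0.25) = 0.9807
Put-call parity: C − P = S·e^(−qT) − K·e^(−rT) = 180·0.9898 − 140·0.9807 = 178.1640 − 137.2980 = 40.8660
C = P + (C − P) = 0.40 + (40.8660) = 41.2660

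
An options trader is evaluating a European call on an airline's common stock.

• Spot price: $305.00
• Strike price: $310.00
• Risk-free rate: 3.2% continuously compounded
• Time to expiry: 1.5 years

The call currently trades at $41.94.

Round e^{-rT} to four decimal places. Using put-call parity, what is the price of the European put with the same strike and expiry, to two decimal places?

$32.40

e^(−rT) = e^(−0.032·1.5) = 0.9531
Put-call parity: C − P = S − K·e^(−rT) = 305 − 310·0.9531 = 305 − 295.4610 = 9.5390
P = C − (C − P) = 41.94 − (9.5390) = 32.4010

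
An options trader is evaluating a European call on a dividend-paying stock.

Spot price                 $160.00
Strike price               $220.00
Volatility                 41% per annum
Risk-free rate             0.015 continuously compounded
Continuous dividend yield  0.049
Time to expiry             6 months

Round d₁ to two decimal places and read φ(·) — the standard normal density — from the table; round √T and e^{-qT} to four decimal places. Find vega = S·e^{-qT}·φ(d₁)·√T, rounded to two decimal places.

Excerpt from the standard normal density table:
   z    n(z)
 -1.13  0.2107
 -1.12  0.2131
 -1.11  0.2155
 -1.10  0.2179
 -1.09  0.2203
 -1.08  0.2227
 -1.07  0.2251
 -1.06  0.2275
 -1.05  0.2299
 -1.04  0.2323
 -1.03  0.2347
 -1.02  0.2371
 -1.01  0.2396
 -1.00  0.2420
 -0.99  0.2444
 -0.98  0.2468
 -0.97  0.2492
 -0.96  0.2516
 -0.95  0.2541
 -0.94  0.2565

T = 0.5;  σ√T = 0.2899
ln(S/K) + (r − q + σ²/2)T = ln(160/220) + (0.015 − 0.049 + 0.41²/2)·0.5 = -0.3185 + 0.0250 = -0.2934
d₁ = -0.2934 / 0.2899 = -1.0121 ⇒ -1.01
√T = √0.5 = 0.7071
φ(d₁) = φ(-1.01) = 0.2396
exp(−qT) = exp(−0.049·0.5) = 0.9758
vega = S·exp(−qT)·φ(d₁)·√T = 160·0.9758·0.2396·0.7071 = 26.4514

26.45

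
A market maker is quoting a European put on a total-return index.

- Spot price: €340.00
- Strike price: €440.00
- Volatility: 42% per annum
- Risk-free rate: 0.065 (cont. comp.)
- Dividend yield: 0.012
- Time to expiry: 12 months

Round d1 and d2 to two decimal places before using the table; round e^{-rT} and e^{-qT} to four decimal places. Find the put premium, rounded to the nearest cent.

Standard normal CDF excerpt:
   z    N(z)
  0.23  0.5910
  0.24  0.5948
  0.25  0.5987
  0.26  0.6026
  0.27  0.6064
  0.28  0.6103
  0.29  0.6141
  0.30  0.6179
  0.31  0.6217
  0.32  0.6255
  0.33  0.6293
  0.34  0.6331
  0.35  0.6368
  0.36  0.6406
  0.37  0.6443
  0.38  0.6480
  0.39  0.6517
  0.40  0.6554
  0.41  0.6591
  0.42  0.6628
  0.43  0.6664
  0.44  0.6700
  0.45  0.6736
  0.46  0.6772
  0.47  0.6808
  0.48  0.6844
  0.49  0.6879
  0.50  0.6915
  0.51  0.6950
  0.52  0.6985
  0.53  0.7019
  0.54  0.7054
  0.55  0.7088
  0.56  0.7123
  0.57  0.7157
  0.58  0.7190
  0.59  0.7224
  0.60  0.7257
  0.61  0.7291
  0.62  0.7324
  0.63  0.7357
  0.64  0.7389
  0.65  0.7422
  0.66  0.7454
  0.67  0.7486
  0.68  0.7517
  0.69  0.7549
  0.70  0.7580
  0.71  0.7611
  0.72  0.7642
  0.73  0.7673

€107.51

σ√T = 0.42·√1 = 0.4200
d₁ = [ln(340/440) + (0.065 − 0.012 + 0.42²/2)·1] / 0.4200 = [-0.2578 + 0.1412] / 0.4200 = -0.2777 which rounds to -0.28
d₂ = d₁ − σ√T = -0.2777 − 0.4200 = -0.6977 which rounds to -0.70
e^(−qT) = e^(−0.012·1) = 0.9881;  e^(−rT) = e^(−0.065·1) = 0.9371
N(−d₂) = N(0.70) = 0.7580;  N(−d₁) = N(0.28) = 0.6103
P = 440·0.9371·0.7580 − 340·0.9881·0.6103 = 312.5416 − 205.0327 = 107.5089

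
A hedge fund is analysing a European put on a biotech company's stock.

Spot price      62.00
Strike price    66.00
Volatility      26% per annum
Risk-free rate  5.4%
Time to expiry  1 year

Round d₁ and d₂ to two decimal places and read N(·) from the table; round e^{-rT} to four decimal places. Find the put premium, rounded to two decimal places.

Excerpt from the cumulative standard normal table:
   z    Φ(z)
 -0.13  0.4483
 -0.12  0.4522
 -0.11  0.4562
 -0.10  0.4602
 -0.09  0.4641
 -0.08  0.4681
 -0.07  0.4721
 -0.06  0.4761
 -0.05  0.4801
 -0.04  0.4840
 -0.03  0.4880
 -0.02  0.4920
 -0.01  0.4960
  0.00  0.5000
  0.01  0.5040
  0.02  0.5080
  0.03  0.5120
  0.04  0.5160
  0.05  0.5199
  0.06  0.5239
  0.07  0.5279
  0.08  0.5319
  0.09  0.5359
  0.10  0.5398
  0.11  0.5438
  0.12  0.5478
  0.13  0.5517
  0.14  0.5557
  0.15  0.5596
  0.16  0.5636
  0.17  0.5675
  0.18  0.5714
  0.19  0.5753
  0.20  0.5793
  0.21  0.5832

σ√T = 0.26 × 1.0000 = 0.2600
d₁ = [ln(62/66) + (0.054 + 0.26²/2)·1] / 0.2600 = [-0.0625 + 0.0878] / 0.2600 = 0.0972 ⇒ 0.10
d₂ = d₁ − σ√T = 0.0972 − 0.2600 = -0.1628 ⇒ -0.16
exp(−rT) = exp(−0.054·1) = 0.9474
P = 66·0.9474·N(0.16) − 62·N(-0.10) = 66·0.9474·0.5636 − 62·0.4602 = 35.2410 − 28.5324 = 6.7086

6.71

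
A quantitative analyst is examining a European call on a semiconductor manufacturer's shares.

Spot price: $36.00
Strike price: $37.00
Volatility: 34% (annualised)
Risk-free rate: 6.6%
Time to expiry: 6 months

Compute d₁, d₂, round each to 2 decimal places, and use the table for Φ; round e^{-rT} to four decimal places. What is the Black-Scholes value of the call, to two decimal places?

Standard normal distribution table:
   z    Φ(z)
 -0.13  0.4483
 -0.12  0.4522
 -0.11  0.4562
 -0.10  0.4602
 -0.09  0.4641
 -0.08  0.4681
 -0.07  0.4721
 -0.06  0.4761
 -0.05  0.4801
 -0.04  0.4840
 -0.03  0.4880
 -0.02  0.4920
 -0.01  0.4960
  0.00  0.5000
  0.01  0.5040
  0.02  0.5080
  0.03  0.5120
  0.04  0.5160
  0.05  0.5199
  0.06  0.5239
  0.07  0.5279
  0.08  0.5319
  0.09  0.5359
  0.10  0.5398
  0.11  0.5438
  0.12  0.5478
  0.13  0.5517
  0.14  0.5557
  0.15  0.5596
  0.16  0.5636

$3.53

T = 0.5;  σ√T = 0.2404
ln(S/K) + (r + σ²/2)T = ln(36/37) + (0.066 + 0.34²/2)·0.5 = -0.0274 + 0.0619 = 0.0345
d₁ = 0.0345 / 0.2404 = 0.1435 → 0.14
d₂ = d₁ − σ√T = 0.1435 − 0.2404 = -0.0969 → -0.10
e^(−rT) = e^(−0.066·0.5) = 0.9675
C = 36·N(0.14) − 37·0.9675·N(-0.10) = 36·0.5557 − 37·0.9675·0.4602 = 20.0052 − 16.4740 = 3.5312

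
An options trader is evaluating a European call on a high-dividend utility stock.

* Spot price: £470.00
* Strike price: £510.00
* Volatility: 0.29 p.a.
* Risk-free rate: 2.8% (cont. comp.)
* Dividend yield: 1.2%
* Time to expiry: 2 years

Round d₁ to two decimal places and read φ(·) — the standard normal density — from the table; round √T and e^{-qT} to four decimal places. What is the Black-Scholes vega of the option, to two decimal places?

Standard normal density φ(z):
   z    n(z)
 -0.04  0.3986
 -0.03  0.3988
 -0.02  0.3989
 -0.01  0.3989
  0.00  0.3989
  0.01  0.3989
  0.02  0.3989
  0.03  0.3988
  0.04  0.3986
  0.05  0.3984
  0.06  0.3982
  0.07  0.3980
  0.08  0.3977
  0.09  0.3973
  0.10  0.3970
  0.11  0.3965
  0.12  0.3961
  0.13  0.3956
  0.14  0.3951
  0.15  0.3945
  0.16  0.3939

258.08

σ√T = 0.29·√2 = 0.4101
d₁ = [ln(470/510) + (0.028 − 0.012 + 0.29²/2)·2] / 0.4101 = [-0.0817 + 0.1161] / 0.4101 = 0.0839 ≈ 0.08
√T = √2 = 1.4142
φ(d₁) = φ(0.08) = 0.3977
exp(−qT) = exp(−0.012·2) = 0.9763
vega = S·exp(−qT)·φ(d₁)·√T = 470·0.9763·0.3977·1.4142 = 258.0760
(Vega is the same for a European call and put with the same parameters.)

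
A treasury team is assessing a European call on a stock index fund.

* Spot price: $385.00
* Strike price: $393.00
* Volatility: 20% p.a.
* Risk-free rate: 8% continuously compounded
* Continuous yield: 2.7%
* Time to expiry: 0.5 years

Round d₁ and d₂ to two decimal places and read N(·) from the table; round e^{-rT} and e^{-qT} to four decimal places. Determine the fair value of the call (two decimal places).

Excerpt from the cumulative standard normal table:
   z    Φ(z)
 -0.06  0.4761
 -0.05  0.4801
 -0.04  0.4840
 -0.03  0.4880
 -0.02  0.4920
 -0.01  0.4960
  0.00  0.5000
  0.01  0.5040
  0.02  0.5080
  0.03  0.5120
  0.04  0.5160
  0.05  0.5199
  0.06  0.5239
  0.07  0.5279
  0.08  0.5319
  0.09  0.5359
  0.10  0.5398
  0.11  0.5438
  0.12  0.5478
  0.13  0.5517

$22.29

T = 0.5;  σ√T = 0.1414
d₁ = [ln(385/393) + (0.08 − 0.027 + ½·0.2²)·0.5] / (σ√T) = (-0.0206 + 0.0365) / 0.1414 = 0.1127 ⇒ 0.11
d₂ = 0.1127 − 0.1414 = -0.0288 ⇒ -0.03
exp(−qT) = exp(−0.027·0.5) = 0.9866;  exp(−rT) = exp(−0.08·0.5) = 0.9608
N(d₁) = N(0.11) = 0.5438;  N(d₂) = N(-0.03) = 0.4880
C = 385·0.9866·0.5438 − 393·0.9608·0.4880 = 206.5575 − 184.2661 = 22.2915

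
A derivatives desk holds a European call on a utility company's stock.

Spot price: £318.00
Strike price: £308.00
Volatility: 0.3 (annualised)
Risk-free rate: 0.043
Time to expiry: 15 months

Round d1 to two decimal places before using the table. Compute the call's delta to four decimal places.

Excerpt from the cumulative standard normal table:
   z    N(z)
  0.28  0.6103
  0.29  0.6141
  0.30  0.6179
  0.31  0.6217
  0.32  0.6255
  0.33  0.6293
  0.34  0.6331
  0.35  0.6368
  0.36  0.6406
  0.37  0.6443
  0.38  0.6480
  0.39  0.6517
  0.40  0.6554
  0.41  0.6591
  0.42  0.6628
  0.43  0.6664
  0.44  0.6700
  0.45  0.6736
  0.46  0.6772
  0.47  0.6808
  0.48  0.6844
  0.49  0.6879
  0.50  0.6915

0.6628

σ√T = 0.3·√1.25 = 0.3354
d₁ = [ln(318/308) + (0.043 + ½·0.3²)·1.25] / (σ√T) = (0.0320 + 0.1100) / 0.3354 = 0.4232 ≈ 0.42
N(d₁) = N(0.42) = 0.6628
Δ_call = N(d₁) = 0.6628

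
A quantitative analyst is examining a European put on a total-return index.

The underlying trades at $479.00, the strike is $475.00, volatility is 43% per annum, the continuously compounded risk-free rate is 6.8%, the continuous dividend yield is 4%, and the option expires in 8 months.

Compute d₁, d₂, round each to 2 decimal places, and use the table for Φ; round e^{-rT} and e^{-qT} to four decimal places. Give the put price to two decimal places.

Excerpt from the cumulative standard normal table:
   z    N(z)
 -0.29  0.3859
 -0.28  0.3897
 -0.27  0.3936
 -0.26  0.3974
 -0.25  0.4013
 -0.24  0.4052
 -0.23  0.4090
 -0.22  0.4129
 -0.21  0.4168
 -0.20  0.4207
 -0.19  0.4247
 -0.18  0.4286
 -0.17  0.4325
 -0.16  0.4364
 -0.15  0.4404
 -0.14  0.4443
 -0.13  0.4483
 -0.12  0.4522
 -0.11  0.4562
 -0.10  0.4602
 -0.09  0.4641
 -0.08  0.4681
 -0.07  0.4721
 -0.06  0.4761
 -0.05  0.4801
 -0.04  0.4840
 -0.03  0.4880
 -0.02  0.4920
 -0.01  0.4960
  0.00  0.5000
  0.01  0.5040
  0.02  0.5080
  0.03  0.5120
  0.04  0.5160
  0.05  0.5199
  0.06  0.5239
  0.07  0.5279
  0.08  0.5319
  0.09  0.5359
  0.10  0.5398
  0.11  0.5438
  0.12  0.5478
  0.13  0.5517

$57.88

σ√T = 0.43·√0.6667 = 0.3511
ln(S/K) + (r − q + σ²/2)T = ln(479/475) + (0.068 − 0.04 + 0.43²/2)·0.6667 = 0.0084 + 0.0803 = 0.0887
d₁ = 0.0887 / 0.3511 = 0.2526 → 0.25
d₂ = d₁ − σ√T = 0.2526 − 0.3511 = -0.0985 → -0.10
e^(−qT) = e^(−0.04·0.6667) = 0.9737;  e^(−rT) = e^(−0.068·0.6667) = 0.9557
N(−d₂) = N(0.10) = 0.5398;  N(−d₁) = N(-0.25) = 0.4013
P = 475·0.9557·0.5398 − 479·0.9737·0.4013 = 245.0463 − 187.1672 = 57.8790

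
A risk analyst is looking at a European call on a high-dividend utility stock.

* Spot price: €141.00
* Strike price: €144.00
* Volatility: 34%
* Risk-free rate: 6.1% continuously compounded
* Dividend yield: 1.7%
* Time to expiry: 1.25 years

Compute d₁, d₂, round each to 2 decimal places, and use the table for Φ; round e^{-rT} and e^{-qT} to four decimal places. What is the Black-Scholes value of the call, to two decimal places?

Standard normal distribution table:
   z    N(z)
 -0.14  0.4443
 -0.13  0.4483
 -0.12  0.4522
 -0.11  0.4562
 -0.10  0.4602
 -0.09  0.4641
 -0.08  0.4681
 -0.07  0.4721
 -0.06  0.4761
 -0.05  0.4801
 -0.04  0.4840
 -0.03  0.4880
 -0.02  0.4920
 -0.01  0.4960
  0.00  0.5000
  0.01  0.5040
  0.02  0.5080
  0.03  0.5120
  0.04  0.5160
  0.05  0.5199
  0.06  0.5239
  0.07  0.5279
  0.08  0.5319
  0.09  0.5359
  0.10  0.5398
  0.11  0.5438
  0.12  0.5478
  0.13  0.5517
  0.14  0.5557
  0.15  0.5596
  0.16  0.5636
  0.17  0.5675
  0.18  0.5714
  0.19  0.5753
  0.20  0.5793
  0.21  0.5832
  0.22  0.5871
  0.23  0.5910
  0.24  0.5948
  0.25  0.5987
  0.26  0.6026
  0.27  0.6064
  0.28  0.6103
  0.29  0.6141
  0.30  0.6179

σ√T = 0.34 × 1.1180 = 0.3801
d₁ = [ln(141/144) + (0.061 − 0.017 + ½·0.34²)·1.25] / (σ√T) = (-0.0211 + 0.1273) / 0.3801 = 0.2794 → 0.28
d₂ = 0.2794 − 0.3801 = -0.1008 → -0.10
e^(−qT) = e^(−0.017·1.25) = 0.9790;  e^(−rT) = e^(−0.061·1.25) = 0.9266
C = 141·0.9790·N(0.28) − 144·0.9266·N(-0.10) = 141·0.9790·0.6103 − 144·0.9266·0.4602 = 84.2452 − 61.4047 = 22.8405

€22.84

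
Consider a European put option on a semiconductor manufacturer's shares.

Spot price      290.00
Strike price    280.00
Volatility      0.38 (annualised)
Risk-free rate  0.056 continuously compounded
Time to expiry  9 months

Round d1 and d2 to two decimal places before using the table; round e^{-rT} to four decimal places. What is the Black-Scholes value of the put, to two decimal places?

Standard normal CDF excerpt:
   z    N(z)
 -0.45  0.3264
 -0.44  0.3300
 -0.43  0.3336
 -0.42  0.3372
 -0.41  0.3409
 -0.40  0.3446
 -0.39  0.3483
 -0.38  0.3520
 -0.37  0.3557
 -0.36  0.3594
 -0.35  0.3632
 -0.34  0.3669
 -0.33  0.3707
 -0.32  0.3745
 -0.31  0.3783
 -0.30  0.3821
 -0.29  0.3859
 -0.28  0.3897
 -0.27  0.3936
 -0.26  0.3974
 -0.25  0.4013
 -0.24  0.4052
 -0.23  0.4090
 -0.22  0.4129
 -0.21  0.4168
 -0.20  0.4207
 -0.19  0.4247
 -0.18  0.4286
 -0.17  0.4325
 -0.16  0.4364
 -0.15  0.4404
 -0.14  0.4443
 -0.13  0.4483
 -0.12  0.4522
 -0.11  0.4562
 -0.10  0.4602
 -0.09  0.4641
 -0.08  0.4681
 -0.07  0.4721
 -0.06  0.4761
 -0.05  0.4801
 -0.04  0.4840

26.82

σ√T = 0.38 × 0.8660 = 0.3291
d₁ = [ln(290/280) + (0.056 + 0.38²/2)·0.75] / 0.3291 = [0.0351 + 0.0962] / 0.3291 = 0.3988 ≈ 0.40
d₂ = d₁ − σ√T = 0.3988 − 0.3291 = 0.0697 ≈ 0.07
exp(−rT) = exp(−0.056·0.75) = 0.9589
N(−d₂) = N(-0.07) = 0.4721;  N(−d₁) = N(-0.40) = 0.3446
P = 280·0.9589·0.4721 − 290·0.3446 = 126.7551 − 99.9340 = 26.8211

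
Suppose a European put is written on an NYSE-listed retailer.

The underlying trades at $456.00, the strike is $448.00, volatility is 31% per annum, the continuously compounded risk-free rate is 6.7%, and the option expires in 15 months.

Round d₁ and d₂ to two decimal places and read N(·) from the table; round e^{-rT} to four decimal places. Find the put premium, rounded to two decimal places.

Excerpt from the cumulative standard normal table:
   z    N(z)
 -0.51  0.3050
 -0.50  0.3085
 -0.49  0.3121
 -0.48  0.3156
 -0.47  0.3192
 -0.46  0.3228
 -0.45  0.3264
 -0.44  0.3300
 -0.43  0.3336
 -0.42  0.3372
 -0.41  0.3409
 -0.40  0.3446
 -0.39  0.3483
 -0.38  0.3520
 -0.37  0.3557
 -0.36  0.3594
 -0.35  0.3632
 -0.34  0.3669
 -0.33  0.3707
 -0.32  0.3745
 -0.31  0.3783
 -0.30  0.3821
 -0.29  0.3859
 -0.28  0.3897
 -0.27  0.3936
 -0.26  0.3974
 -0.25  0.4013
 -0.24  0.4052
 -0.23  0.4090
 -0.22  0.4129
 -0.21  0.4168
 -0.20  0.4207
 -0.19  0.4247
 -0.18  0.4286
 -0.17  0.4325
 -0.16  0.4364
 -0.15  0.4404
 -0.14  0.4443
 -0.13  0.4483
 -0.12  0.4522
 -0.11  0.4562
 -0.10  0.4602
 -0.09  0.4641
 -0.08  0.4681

σ√T = 0.31 × 1.1180 = 0.3466
d₁ = [ln(456/448) + (0.067 + ½·0.31²)·1.25] / (σ√T) = (0.0177 + 0.1438) / 0.3466 = 0.4660 which rounds to 0.47
d₂ = 0.4660 − 0.3466 = 0.1194 which rounds to 0.12
exp(−rT) = exp(−0.067·1.25) = 0.9197
P = 448·0.9197·N(-0.12) − 456·N(-0.47) = 448·0.9197·0.4522 − 456·0.3192 = 186.3180 − 145.5552 = 40.7628

$40.76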